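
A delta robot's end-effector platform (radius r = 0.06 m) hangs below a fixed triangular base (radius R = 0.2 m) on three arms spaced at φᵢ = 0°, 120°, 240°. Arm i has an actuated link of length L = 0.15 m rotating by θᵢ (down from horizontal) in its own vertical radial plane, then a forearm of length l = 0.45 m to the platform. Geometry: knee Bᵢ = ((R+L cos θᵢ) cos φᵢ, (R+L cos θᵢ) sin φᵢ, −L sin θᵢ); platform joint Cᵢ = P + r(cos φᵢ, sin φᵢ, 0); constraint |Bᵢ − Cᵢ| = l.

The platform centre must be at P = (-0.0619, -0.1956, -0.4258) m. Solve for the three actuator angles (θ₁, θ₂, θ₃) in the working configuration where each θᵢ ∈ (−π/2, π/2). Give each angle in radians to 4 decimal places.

θ₁ = 1.0471, θ₂ = 1.3089, θ₃ = -0.0873

arm 1 (φ=0.0°): x'=-0.0619, y'=-0.1956
  e−x'=0.2019;  (l²−L²−(e−x')²−y'²−z²)/2L = -0.2678
  √(A²+B²)=0.4712;  θ1 = -1.1280+2.1751 ≈ 1.0471
φ2=120.0° → target in arm frame (-0.1384, 0.1514)
  A=0.2784, B=-0.4258, C=(l²−L²−A²−y'²−z²)/(2L)=-0.3392
  √(A²+B²)=0.5088;  θ2 = -0.9917+2.3006 ≈ 1.3089
rotate P by −φ3: (0.2003, 0.0442, -0.4258)
  A=-0.0603, B=-0.4258, C=(l²−L²−A²−y'²−z²)/(2L)=-0.0230
  γ=atan2(-0.4258,-0.0603)=-1.7116;  ψ=arccos(-0.0535)=1.6243;  θ3=γ+ψ≈-0.0873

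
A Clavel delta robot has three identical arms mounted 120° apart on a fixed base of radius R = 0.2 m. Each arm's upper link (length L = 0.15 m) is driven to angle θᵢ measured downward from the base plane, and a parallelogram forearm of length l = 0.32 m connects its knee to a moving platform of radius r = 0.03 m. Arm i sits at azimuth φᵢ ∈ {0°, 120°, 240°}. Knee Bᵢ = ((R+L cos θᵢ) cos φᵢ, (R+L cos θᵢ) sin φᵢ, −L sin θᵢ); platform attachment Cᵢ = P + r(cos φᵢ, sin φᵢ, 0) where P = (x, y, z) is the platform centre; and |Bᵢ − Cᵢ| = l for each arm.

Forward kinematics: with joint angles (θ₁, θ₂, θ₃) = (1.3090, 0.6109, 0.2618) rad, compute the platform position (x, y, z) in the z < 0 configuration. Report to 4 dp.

(-0.0975, -0.0260, -0.2337)

φ1=0.0°: virtual centre (0.2088, 0.0000, -0.1449), radius l
arm 2 at φ=120.0°: e+L cos θ2 = 0.2929;  S2 = (-0.1464, 0.2536, -0.0860)
φ3=240.0°: virtual centre (-0.1574, -0.2727, -0.0388), radius l
eliminate P² terms by subtracting sphere 1 from 2 and 3
[-0.7105 0.5073 0.1177]·P = 0.0286;  [-0.7325 -0.5454 0.2121]·P = 0.0361
Cramer: x(z) = -0.0446+0.2263z;  y(z) = -0.0062+0.0850z
quadratic in z: (1.0584)z²+(0.1740)z+(-0.0171)=0, √Δ=0.3206 → z ∈ {-0.2337, 0.0693}; z = -0.2337 (taking z<0)
x = -0.0975, y = -0.0260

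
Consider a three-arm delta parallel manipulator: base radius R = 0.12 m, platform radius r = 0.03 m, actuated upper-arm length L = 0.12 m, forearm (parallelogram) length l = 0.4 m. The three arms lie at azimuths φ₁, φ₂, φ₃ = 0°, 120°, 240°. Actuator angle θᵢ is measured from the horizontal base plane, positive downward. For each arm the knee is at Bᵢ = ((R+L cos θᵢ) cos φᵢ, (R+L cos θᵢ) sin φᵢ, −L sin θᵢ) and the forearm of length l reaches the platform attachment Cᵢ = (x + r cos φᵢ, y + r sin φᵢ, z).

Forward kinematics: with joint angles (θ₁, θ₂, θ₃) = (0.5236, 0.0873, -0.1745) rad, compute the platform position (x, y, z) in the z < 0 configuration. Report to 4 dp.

(-0.0808, -0.0300, -0.3491)

S1 = (0.1939·cos0.0°, 0.1939·sin0.0°, -0.0600) = (0.1939, 0.0000, -0.0600)
φ2=120.0°: virtual centre (-0.1048, 0.1815, -0.0105), radius l
arm 3 at φ=240.0°: (R−r)+L cos θ3 = 0.2082;  S3 = (-0.1041, -0.1803, 0.0208)
|S₂|²−|S₁|² = 0.0028;  |S₃|²−|S₁|² = 0.0026
linear system: -0.5974x+0.3629y = 0.0028−0.0991z; -0.5960x+-0.3606y = 0.0026−0.1617z
det = 0.4317;  x = -0.0045+0.2187z,  y = 0.0003+0.0869z
sphere 1 gives Az²+Bz+C=0 with A=1.0554, B=0.0333, C=-0.1170;  B²−4AC=0.4951;  roots -0.3491, 0.3176;  negative root z = -0.3491
x = -0.0808, y = -0.0300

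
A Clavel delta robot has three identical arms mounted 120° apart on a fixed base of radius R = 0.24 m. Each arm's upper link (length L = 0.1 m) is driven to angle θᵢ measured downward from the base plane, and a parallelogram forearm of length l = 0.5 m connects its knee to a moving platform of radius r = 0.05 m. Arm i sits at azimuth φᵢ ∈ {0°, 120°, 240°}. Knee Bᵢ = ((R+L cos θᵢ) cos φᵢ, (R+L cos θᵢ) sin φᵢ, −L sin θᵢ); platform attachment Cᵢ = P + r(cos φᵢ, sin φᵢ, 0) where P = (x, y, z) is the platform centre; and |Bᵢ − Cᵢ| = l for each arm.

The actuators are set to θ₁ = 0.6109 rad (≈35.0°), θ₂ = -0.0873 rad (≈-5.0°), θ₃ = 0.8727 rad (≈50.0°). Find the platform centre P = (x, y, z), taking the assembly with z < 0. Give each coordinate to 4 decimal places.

arm 1 at φ=0.0°: e+L cos θ1 = 0.2719;  O1 = (0.2719, 0.0000, -0.0574)
arm 2 at φ=120.0°: e+L cos θ2 = 0.2896;  O2 = (-0.1448, 0.2508, 0.0087)
arm 3 at φ=240.0°: e+L cos θ3 = 0.2543;  O3 = (-0.1271, -0.2202, -0.0766)
eliminate P² terms by subtracting sphere 1 from 2 and 3
linear system: -0.8334x+0.5016y = 0.0067−0.1322z; -0.7981x+-0.4404y = -0.0067−-0.0385z
Cramer: x(z) = 0.0005+0.0507z;  y(z) = 0.0143-0.1792z
quadratic in z: (1.0347)z²+(0.0821)z+(-0.1729)=0, √Δ=0.8498 → z ∈ {-0.4503, 0.3710}; z = -0.4503 (taking z<0)
x = -0.0223, y = 0.0950

(-0.0223, 0.0950, -0.4503)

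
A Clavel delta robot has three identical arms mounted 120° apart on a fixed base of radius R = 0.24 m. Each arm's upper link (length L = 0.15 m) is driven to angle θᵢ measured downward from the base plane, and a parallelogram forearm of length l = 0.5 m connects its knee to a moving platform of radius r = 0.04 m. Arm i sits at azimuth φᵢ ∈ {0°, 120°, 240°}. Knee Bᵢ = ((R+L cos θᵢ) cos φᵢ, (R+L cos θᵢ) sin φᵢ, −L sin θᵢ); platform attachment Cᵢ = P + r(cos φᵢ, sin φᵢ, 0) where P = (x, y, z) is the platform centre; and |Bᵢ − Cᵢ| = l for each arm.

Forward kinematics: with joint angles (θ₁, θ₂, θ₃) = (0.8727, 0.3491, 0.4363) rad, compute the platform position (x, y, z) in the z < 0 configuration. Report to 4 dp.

(-0.0737, 0.0107, -0.4509)

centre 1 = (0.2964·cos0.0°, 0.2964·sin0.0°, -0.1149) = (0.2964, 0.0000, -0.1149)
arm 2 at φ=120.0°: ρ2 = 0.3410;  centre 2 = (-0.1705, 0.2953, -0.0513)
arm 3 at φ=240.0°: ρ3 = 0.3359;  centre 3 = (-0.1680, -0.2909, -0.0634)
eliminate P² terms by subtracting sphere 1 from 2 and 3
plane₁₂: -0.9338x+0.5905y+0.1272z = 0.0178
det = 1.0918;  x = -0.0180+0.1235z,  y = 0.0016+-0.0201z
sphere 1 gives Az²+Bz+C=0 with A=1.0157, B=0.1521, C=-0.1379;  B²−4AC=0.5834;  roots -0.4509, 0.3012;  negative root z = -0.4509
x = -0.0737, y = 0.0107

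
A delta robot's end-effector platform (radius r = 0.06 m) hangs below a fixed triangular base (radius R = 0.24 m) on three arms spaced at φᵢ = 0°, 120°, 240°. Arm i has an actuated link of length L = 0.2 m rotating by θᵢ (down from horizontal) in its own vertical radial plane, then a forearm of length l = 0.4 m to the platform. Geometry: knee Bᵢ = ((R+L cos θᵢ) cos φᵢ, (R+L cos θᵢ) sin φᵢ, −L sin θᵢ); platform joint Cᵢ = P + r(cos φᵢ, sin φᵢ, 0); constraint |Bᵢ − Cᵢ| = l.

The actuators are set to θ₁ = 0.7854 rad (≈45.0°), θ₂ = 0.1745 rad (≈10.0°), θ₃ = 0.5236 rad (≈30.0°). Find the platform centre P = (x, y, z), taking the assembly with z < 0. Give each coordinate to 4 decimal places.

(-0.0550, 0.0339, -0.2725)

arm 1 at φ=0.0°: (R−r)+L cos θ1 = 0.3214;  O1 = (0.3214, 0.0000, -0.1414)
φ2=120.0°: virtual centre (-0.1885, 0.3265, -0.0347), radius l
φ3=240.0°: virtual centre (-0.1766, -0.3059, -0.1000), radius l
|O₂|²−|O₁|² = 0.0200;  |O₃|²−|O₁|² = 0.0114
plane₁₂: -1.0198x+0.6529y+0.2134z = 0.0200
det = 1.2742;  x = -0.0155+0.1449z,  y = 0.0065+-0.1005z
sphere 1 gives Az²+Bz+C=0 with A=1.0311, B=0.1839, C=-0.0265;  B²−4AC=0.1430;  roots -0.2725, 0.0942;  negative root z = -0.2725
x = -0.0550, y = 0.0339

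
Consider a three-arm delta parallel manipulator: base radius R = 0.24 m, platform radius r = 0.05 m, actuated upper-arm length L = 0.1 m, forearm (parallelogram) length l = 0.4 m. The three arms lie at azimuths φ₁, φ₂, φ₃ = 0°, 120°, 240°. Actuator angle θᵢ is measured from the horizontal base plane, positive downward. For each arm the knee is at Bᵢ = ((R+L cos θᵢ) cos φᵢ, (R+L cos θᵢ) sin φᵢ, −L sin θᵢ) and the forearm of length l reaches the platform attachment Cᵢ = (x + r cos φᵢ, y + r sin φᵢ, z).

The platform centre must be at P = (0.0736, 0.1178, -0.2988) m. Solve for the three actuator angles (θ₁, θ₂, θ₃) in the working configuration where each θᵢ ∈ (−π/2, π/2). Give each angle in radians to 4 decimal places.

arm 1 (φ=0.0°): x'=0.0736, y'=0.1178
  A cos θ + B sin θ = C:  0.1164·cos θ + -0.2988·sin θ = 0.1665
  √(A²+B²)=0.3207;  θ1 = -1.1993+1.0250 ≈ -0.1743
rotate P by −φ2: (0.0652, -0.1226, -0.2988)
  e−x'=0.1248;  (l²−L²−(e−x')²−y'²−z²)/2L = 0.1505
  √(A²+B²)=0.3238;  θ2 = -1.1752+1.0873 ≈ -0.0879
arm 3 (φ=240.0°): x'=-0.1388, y'=0.0048
  e−x'=0.3288;  (l²−L²−(e−x')²−y'²−z²)/2L = -0.2371
  θ3 = atan2(B,A) + arccos(C/0.4443) = 1.3962

θ₁ = -0.1743, θ₂ = -0.0879, θ₃ = 1.3962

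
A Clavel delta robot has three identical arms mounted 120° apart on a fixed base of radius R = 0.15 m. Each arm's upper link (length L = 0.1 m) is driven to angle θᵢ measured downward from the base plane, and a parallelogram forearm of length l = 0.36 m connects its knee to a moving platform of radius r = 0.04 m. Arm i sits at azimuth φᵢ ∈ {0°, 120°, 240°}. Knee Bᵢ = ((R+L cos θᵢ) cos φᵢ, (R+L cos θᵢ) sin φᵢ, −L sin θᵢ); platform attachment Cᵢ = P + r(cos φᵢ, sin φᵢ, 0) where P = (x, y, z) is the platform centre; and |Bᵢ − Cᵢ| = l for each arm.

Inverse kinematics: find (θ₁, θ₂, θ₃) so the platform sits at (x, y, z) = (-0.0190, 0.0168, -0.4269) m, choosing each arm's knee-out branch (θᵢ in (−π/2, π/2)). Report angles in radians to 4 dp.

θ₁ = 1.3954, θ₂ = 1.1341, θ₃ = 1.3086

arm 1 (φ=0.0°): x'=-0.0190, y'=0.0168
  A cos θ + B sin θ = C:  0.1290·cos θ + -0.4269·sin θ = -0.3978
  √(A²+B²)=0.4460;  θ1 = -1.2773+2.6727 ≈ 1.3954
arm 2 (φ=120.0°): x'=0.0240, y'=0.0081
  A=0.0860, B=-0.4269, C=(l²−L²−A²−y'²−z²)/(2L)=-0.3505
  γ=atan2(-0.4269,0.0860)=-1.3721;  ψ=arccos(-0.8048)=2.5062;  θ2=γ+ψ≈1.1341
arm 3 (φ=240.0°): x'=-0.0050, y'=-0.0249
  A=0.1150, B=-0.4269, C=(l²−L²−A²−y'²−z²)/(2L)=-0.3825
  γ=atan2(-0.4269,0.1150)=-1.3076;  ψ=arccos(-0.8651)=2.6161;  θ3=γ+ψ≈1.3086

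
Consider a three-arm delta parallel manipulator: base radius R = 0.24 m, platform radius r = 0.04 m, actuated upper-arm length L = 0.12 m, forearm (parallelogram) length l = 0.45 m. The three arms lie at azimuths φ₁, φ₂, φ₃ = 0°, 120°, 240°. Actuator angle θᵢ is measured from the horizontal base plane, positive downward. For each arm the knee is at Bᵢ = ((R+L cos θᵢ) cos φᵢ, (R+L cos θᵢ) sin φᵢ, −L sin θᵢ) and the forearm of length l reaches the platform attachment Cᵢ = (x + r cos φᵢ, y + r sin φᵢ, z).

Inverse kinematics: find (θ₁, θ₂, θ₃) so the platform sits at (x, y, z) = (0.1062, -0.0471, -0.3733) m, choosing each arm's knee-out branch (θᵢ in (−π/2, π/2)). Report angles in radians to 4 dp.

θ₁ = -0.1746, θ₂ = 1.0470, θ₃ = 0.6111

φ1=0.0° → target in arm frame (0.1062, -0.0471)
  A cos θ + B sin θ = C:  0.0938·cos θ + -0.3733·sin θ = 0.1572
  γ=atan2(-0.3733,0.0938)=-1.3246;  ψ=arccos(0.4084)=1.1501;  θ1=γ+ψ≈-0.1746
arm 2 (φ=120.0°): x'=-0.0939, y'=-0.0684
  e−x'=0.2939;  (l²−L²−(e−x')²−y'²−z²)/2L = -0.1763
  γ=atan2(-0.3733,0.2939)=-0.9039;  ψ=arccos(-0.3710)=1.9509;  θ2=γ+ψ≈1.0470
φ3=240.0° → target in arm frame (-0.0123, 0.1155)
  A cos θ + B sin θ = C:  0.2123·cos θ + -0.3733·sin θ = -0.0403
  γ=atan2(-0.3733,0.2123)=-1.0537;  ψ=arccos(-0.0939)=1.6648;  θ3=γ+ψ≈0.6111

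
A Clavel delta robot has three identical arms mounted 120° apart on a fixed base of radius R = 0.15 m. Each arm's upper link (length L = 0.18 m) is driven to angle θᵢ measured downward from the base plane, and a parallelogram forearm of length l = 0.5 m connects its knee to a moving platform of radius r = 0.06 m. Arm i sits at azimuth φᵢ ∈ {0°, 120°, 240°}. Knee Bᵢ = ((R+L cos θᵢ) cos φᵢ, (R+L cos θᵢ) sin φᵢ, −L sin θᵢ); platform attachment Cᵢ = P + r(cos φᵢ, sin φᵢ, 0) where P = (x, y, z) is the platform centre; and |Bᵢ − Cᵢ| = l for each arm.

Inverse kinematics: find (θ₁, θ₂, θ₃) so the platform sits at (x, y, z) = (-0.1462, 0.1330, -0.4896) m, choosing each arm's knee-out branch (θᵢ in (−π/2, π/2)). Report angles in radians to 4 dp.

θ₁ = 0.9598, θ₂ = 0.0000, θ₃ = 0.6980

rotate P by −φ1: (-0.1462, 0.1330, -0.4896)
  A=0.2362, B=-0.4896, C=(l²−L²−A²−y'²−z²)/(2L)=-0.2655
  √(A²+B²)=0.5436;  θ1 = -1.1213+2.0811 ≈ 0.9598
φ2=120.0° → target in arm frame (0.1883, 0.0601)
  A cos θ + B sin θ = C:  -0.0983·cos θ + -0.4896·sin θ = -0.0983
  γ=atan2(-0.4896,-0.0983)=-1.7689;  ψ=arccos(-0.1968)=1.7689;  θ2=γ+ψ≈0.0000
arm 3 (φ=240.0°): x'=-0.0421, y'=-0.1931
  e−x'=0.1321;  (l²−L²−(e−x')²−y'²−z²)/2L = -0.2135
  γ=atan2(-0.4896,0.1321)=-1.3073;  ψ=arccos(-0.4209)=2.0053;  θ3=γ+ψ≈0.6980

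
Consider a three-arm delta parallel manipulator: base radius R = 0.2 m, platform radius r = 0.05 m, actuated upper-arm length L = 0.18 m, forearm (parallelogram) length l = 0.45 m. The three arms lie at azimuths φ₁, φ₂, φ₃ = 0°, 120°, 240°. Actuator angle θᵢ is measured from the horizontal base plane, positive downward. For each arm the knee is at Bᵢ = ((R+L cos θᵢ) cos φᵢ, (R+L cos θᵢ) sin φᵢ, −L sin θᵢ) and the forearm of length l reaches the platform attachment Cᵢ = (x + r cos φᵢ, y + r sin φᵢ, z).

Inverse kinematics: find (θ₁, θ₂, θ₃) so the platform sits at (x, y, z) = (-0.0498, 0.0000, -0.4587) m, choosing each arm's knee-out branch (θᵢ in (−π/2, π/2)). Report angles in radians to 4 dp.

φ1=0.0° → target in arm frame (-0.0498, 0.0000)
  e−x'=0.1998;  (l²−L²−(e−x')²−y'²−z²)/2L = -0.2228
  θ1 = atan2(B,A) + arccos(C/0.5003) = 0.8724
φ2=120.0° → target in arm frame (0.0249, 0.0431)
  e−x'=0.1251;  (l²−L²−(e−x')²−y'²−z²)/2L = -0.1606
  √(A²+B²)=0.4755;  θ2 = -1.3045+1.9154 ≈ 0.6108
rotate P by −φ3: (0.0249, -0.0431, -0.4587)
  A=0.1251, B=-0.4587, C=(l²−L²−A²−y'²−z²)/(2L)=-0.1606
  γ=atan2(-0.4587,0.1251)=-1.3045;  ψ=arccos(-0.3378)=1.9154;  θ3=γ+ψ≈0.6108

θ₁ = 0.8724, θ₂ = 0.6108, θ₃ = 0.6108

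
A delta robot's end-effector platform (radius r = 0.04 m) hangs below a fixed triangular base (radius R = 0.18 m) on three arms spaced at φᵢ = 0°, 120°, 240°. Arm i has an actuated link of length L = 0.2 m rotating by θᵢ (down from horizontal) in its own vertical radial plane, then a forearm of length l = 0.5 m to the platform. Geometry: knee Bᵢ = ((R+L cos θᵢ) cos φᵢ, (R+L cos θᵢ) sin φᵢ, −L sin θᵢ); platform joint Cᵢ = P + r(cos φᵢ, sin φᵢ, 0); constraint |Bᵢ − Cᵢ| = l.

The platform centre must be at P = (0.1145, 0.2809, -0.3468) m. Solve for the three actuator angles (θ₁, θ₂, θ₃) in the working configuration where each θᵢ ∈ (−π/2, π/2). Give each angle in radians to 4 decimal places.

θ₁ = 0.0002, θ₂ = -0.3494, θ₃ = 1.3963

rotate P by −φ1: (0.1145, 0.2809, -0.3468)
  e−x'=0.0255;  (l²−L²−(e−x')²−y'²−z²)/2L = 0.0254
  γ=atan2(-0.3468,0.0255)=-1.4974;  ψ=arccos(0.0731)=1.4976;  θ1=γ+ψ≈0.0002
rotate P by −φ2: (0.1860, -0.2396, -0.3468)
  A cos θ + B sin θ = C:  -0.0460·cos θ + -0.3468·sin θ = 0.0755
  √(A²+B²)=0.3498;  θ2 = -1.7027+1.3533 ≈ -0.3494
rotate P by −φ3: (-0.3005, -0.0413, -0.3468)
  A=0.4405, B=-0.3468, C=(l²−L²−A²−y'²−z²)/(2L)=-0.2651
  √(A²+B²)=0.5606;  θ3 = -0.6669+2.0633 ≈ 1.3963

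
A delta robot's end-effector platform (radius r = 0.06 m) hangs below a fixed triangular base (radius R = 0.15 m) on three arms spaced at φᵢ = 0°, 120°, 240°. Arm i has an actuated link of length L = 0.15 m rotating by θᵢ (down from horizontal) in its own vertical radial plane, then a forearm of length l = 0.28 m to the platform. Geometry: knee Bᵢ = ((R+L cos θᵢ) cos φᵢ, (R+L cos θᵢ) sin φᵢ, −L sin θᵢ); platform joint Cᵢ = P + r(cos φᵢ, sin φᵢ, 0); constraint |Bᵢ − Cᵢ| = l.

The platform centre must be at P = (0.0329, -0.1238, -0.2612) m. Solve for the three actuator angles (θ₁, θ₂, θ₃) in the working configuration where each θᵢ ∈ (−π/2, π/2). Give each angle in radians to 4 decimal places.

rotate P by −φ1: (0.0329, -0.1238, -0.2612)
  A cos θ + B sin θ = C:  0.0571·cos θ + -0.2612·sin θ = -0.1030
  √(A²+B²)=0.2674;  θ1 = -1.3556+1.9664 ≈ 0.6109
arm 2 (φ=120.0°): x'=-0.1237, y'=0.0334
  A cos θ + B sin θ = C:  0.2137·cos θ + -0.2612·sin θ = -0.1970
  √(A²+B²)=0.3375;  θ2 = -0.8852+2.1941 ≈ 1.3089
φ3=240.0° → target in arm frame (0.0908, 0.0904)
  e−x'=-0.0008;  (l²−L²−(e−x')²−y'²−z²)/2L = -0.0683
  √(A²+B²)=0.2612;  θ3 = -1.5737+1.8354 ≈ 0.2617

θ₁ = 0.6109, θ₂ = 1.3089, θ₃ = 0.2617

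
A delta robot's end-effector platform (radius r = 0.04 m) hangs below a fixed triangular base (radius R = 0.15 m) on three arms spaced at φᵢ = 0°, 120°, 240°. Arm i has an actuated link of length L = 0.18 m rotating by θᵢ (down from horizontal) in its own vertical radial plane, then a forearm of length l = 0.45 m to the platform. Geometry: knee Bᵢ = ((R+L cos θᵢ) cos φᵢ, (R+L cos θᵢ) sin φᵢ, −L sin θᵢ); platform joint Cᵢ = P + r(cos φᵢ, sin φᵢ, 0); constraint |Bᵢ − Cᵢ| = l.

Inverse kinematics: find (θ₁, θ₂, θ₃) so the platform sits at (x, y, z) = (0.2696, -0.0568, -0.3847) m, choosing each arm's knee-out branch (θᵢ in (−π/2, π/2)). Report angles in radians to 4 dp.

rotate P by −φ1: (0.2696, -0.0568, -0.3847)
  A cos θ + B sin θ = C:  -0.1596·cos θ + -0.3847·sin θ = -0.0183
  γ=atan2(-0.3847,-0.1596)=-1.9641;  ψ=arccos(-0.0440)=1.6148;  θ1=γ+ψ≈-0.3493
φ2=120.0° → target in arm frame (-0.1840, -0.2051)
  A=0.2940, B=-0.3847, C=(l²−L²−A²−y'²−z²)/(2L)=-0.2955
  √(A²+B²)=0.4842;  θ2 = -0.9183+2.2273 ≈ 1.3090
φ3=240.0° → target in arm frame (-0.0856, 0.2619)
  A=0.1956, B=-0.3847, C=(l²−L²−A²−y'²−z²)/(2L)=-0.2354
  θ3 = atan2(B,A) + arccos(C/0.4316) = 1.0473

θ₁ = -0.3493, θ₂ = 1.3090, θ₃ = 1.0473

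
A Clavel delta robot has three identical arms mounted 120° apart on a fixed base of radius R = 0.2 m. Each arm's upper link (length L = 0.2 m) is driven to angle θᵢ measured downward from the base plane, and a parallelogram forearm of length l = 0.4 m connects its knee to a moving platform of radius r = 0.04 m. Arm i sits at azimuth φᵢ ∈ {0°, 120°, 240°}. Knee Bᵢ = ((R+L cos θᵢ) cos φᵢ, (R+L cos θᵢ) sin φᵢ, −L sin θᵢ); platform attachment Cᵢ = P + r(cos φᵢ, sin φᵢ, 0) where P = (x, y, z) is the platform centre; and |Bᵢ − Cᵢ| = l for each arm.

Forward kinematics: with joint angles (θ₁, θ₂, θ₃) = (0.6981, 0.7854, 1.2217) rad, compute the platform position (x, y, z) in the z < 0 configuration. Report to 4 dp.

(0.0571, 0.0733, -0.4270)

arm 1 at φ=0.0°: (R−r)+L cos θ1 = 0.3132;  O1 = (0.3132, 0.0000, -0.1286)
φ2=120.0°: virtual centre (-0.1507, 0.2610, -0.1414), radius l
O3 = (0.2284·cos240.0°, 0.2284·sin240.0°, -0.1879) = (-0.1142, -0.1978, -0.1879)
eliminate P² terms by subtracting sphere 1 from 2 and 3
plane₁₂: -0.9278x+0.5221y+-0.0257z = -0.0038
det = 0.8134;  x = 0.0193+-0.0888z,  y = 0.0270+-0.1084z
into |P−O₁|² = l²: 1.0196z² + 0.3034z + -0.0563 = 0;  Δ = 0.3218;  z = -0.4270 or 0.1294 → z<0 root = -0.4270
x = 0.0571, y = 0.0733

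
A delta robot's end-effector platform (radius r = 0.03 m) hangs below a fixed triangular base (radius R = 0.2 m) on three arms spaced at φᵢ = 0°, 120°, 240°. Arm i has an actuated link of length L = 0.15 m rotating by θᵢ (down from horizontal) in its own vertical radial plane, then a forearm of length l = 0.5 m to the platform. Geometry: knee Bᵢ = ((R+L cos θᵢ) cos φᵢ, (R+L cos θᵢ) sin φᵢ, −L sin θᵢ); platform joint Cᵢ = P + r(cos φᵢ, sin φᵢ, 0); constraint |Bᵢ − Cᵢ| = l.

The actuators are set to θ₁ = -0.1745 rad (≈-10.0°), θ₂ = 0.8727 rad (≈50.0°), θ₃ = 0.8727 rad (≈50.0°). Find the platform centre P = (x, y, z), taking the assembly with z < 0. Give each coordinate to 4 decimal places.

O1 = (0.3177·cos0.0°, 0.3177·sin0.0°, 0.0260) = (0.3177, 0.0000, 0.0260)
O2 = (0.2664·cos120.0°, 0.2664·sin120.0°, -0.1149) = (-0.1332, 0.2307, -0.1149)
O3 = (0.2664·cos240.0°, 0.2664·sin240.0°, -0.1149) = (-0.1332, -0.2307, -0.1149)
|O₂|²−|O₁|² = -0.0174;  |O₃|²−|O₁|² = -0.0174
linear system: -0.9019x+0.4614y = -0.0174−-0.2819z; -0.9019x+-0.4614y = -0.0174−-0.2819z
Cramer: x(z) = 0.0193-0.3126z;  y(z) = 0.0000+0.0000z
sphere 1 gives Az²+Bz+C=0 with A=1.0977, B=0.1345, C=-0.1603;  B²−4AC=0.7219;  roots -0.4482, 0.3258;  negative root z = -0.4482
x = 0.1595, y = 0.0000

(0.1595, 0.0000, -0.4482)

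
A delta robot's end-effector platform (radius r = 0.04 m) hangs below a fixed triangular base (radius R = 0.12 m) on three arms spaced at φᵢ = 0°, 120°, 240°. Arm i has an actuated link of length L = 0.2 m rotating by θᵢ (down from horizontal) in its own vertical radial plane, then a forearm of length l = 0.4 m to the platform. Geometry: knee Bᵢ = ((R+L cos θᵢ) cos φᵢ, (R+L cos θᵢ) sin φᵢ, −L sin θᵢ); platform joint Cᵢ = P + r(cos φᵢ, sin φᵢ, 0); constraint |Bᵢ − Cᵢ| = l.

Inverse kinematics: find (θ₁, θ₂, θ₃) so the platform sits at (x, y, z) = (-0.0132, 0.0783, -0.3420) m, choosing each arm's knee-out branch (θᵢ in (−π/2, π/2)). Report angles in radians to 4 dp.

θ₁ = 0.3492, θ₂ = 0.0000, θ₃ = 0.5235

φ1=0.0° → target in arm frame (-0.0132, 0.0783)
  A cos θ + B sin θ = C:  0.0932·cos θ + -0.3420·sin θ = -0.0295
  θ1 = atan2(B,A) + arccos(C/0.3545) = 0.3492
arm 2 (φ=120.0°): x'=0.0744, y'=-0.0277
  A cos θ + B sin θ = C:  0.0056·cos θ + -0.3420·sin θ = 0.0056
  θ2 = atan2(B,A) + arccos(C/0.3420) = 0.0000
φ3=240.0° → target in arm frame (-0.0612, -0.0506)
  A=0.1412, B=-0.3420, C=(l²−L²−A²−y'²−z²)/(2L)=-0.0487
  θ3 = atan2(B,A) + arccos(C/0.3700) = 0.5235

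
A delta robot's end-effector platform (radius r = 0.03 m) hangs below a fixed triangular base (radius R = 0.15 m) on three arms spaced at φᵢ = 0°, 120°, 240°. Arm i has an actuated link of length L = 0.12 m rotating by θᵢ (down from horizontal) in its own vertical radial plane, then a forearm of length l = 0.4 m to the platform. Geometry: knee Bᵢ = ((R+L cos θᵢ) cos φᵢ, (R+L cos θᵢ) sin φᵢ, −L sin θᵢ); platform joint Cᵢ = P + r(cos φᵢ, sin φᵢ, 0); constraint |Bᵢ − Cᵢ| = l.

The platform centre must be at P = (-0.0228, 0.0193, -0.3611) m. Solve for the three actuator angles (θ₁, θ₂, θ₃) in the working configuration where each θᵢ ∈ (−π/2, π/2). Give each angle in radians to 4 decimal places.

θ₁ = 0.4363, θ₂ = 0.1746, θ₃ = 0.3489

φ1=0.0° → target in arm frame (-0.0228, 0.0193)
  A=0.1428, B=-0.3611, C=(l²−L²−A²−y'²−z²)/(2L)=-0.0232
  θ1 = atan2(B,A) + arccos(C/0.3883) = 0.4363
rotate P by −φ2: (0.0281, 0.0101, -0.3611)
  e−x'=0.0919;  (l²−L²−(e−x')²−y'²−z²)/2L = 0.0278
  √(A²+B²)=0.3726;  θ2 = -1.3216+1.4962 ≈ 0.1746
arm 3 (φ=240.0°): x'=-0.0053, y'=-0.0294
  e−x'=0.1253;  (l²−L²−(e−x')²−y'²−z²)/2L = -0.0057
  √(A²+B²)=0.3822;  θ3 = -1.2368+1.5856 ≈ 0.3489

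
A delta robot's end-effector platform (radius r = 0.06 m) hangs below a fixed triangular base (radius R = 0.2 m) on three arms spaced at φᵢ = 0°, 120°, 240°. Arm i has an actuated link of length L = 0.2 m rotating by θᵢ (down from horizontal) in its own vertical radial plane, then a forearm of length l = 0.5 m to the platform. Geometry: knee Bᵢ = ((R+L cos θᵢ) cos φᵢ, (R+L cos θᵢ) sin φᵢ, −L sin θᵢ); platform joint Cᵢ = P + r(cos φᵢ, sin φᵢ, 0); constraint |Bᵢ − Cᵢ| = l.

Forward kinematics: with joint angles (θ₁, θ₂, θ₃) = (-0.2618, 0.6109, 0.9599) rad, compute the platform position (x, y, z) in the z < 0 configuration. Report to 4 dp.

φ1=0.0°: virtual centre (0.3332, 0.0000, 0.0518), radius l
S2 = (0.3038·cos120.0°, 0.3038·sin120.0°, -0.1147) = (-0.1519, 0.2631, -0.1147)
arm 3 at φ=240.0°: e+L cos θ3 = 0.2547;  S3 = (-0.1274, -0.2206, -0.1638)
|S₂|²−|S₁|² = -0.0082;  |S₃|²−|S₁|² = -0.0220
plane₁₂: -0.9702x+0.5262y+-0.3330z = -0.0082
det = 0.9128;  x = 0.0166+-0.4095z,  y = 0.0151+-0.1223z
quadratic in z: (1.1827)z²+(0.1521)z+(-0.1469)=0, √Δ=0.8474 → z ∈ {-0.4225, 0.2940}; z = -0.4225 (taking z<0)
x = 0.1897, y = 0.0667

(0.1897, 0.0667, -0.4225)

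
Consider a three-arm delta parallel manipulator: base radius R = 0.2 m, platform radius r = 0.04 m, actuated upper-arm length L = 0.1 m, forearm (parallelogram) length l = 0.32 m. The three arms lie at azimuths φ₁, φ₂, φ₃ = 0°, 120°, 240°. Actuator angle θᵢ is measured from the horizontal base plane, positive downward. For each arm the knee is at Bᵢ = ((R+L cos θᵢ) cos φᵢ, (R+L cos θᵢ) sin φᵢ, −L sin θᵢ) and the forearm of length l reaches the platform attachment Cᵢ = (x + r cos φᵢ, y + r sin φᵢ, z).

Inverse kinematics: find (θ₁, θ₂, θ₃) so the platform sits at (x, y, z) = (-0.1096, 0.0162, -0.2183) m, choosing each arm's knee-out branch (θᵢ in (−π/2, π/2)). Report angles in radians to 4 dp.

arm 1 (φ=0.0°): x'=-0.1096, y'=0.0162
  A=0.2696, B=-0.2183, C=(l²−L²−A²−y'²−z²)/(2L)=-0.1410
  √(A²+B²)=0.3469;  θ1 = -0.6806+1.9894 ≈ 1.3088
arm 2 (φ=120.0°): x'=0.0688, y'=0.0868
  A=0.0912, B=-0.2183, C=(l²−L²−A²−y'²−z²)/(2L)=0.1445
  √(A²+B²)=0.2366;  θ2 = -1.1752+0.9138 ≈ -0.2614
φ3=240.0° → target in arm frame (0.0408, -0.1030)
  e−x'=0.1192;  (l²−L²−(e−x')²−y'²−z²)/2L = 0.0996
  γ=atan2(-0.2183,0.1192)=-1.0709;  ψ=arccos(0.4004)=1.1589;  θ3=γ+ψ≈0.0880

θ₁ = 1.3088, θ₂ = -0.2614, θ₃ = 0.0880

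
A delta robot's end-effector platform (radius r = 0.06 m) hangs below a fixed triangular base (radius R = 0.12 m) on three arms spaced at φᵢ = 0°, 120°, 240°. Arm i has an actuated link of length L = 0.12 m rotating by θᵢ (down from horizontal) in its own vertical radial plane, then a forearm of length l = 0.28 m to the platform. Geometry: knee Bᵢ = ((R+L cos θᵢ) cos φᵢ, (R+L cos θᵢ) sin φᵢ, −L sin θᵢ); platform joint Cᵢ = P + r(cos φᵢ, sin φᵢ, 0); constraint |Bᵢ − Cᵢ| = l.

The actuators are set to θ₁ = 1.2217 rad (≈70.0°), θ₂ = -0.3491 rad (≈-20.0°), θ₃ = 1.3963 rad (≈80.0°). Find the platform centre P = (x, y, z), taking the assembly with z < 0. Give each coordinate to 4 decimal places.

(-0.0722, 0.1816, -0.2368)

O1 = (0.1010·cos0.0°, 0.1010·sin0.0°, -0.1128) = (0.1010, 0.0000, -0.1128)
arm 2 at φ=120.0°: e+L cos θ2 = 0.1728;  O2 = (-0.0864, 0.1496, 0.0410)
φ3=240.0°: virtual centre (-0.0404, -0.0700, -0.1182), radius l
eliminate P² terms by subtracting sphere 1 from 2 and 3
[-0.3749 0.2992 0.3076]·P = 0.0086;  [-0.2829 -0.1400 -0.0108]·P = -0.0024
det = 0.1371;  x = -0.0035+0.2904z,  y = 0.0244+-0.6642z
quadratic in z: (1.5255)z²+(0.1324)z+(-0.0542)=0, √Δ=0.5899 → z ∈ {-0.2368, 0.1500}; z = -0.2368 (taking z<0)
x = -0.0722, y = 0.1816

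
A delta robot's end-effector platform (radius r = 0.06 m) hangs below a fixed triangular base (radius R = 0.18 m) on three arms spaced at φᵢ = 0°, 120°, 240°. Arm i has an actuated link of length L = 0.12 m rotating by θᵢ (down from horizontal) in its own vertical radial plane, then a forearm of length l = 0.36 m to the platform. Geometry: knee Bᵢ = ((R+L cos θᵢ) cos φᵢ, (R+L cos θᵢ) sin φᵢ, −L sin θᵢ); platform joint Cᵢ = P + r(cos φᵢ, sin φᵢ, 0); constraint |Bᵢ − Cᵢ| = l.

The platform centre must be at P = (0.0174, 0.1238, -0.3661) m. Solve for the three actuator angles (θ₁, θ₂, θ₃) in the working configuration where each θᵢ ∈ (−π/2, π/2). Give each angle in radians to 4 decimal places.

θ₁ = 0.7850, θ₂ = 0.3492, θ₃ = 1.3960

arm 1 (φ=0.0°): x'=0.0174, y'=0.1238
  A cos θ + B sin θ = C:  0.1026·cos θ + -0.3661·sin θ = -0.1862
  θ1 = atan2(B,A) + arccos(C/0.3802) = 0.7850
arm 2 (φ=120.0°): x'=0.0985, y'=-0.0770
  e−x'=0.0215;  (l²−L²−(e−x')²−y'²−z²)/2L = -0.1051
  θ2 = atan2(B,A) + arccos(C/0.3667) = 0.3492
arm 3 (φ=240.0°): x'=-0.1159, y'=-0.0468
  e−x'=0.2359;  (l²−L²−(e−x')²−y'²−z²)/2L = -0.3195
  γ=atan2(-0.3661,0.2359)=-0.9984;  ψ=arccos(-0.7336)=2.3944;  θ3=γ+ψ≈1.3960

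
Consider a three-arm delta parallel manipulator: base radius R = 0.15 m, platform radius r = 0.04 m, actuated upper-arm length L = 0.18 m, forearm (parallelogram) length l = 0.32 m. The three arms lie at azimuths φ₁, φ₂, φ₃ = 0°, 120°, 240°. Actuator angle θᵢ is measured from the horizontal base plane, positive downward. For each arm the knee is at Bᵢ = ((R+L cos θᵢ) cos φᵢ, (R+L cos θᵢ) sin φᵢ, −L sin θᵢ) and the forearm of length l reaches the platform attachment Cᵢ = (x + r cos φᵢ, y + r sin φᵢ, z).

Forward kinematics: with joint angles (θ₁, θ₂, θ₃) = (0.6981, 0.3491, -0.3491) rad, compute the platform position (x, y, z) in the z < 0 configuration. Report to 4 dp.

(-0.0624, -0.0457, -0.1792)

arm 1 at φ=0.0°: (R−r)+L cos θ1 = 0.2479;  centre 1 = (0.2479, 0.0000, -0.1157)
φ2=120.0°: virtual centre (-0.1396, 0.2417, -0.0616), radius l
centre 3 = (0.2791·cos240.0°, 0.2791·sin240.0°, 0.0616) = (-0.1396, -0.2417, 0.0616)
eliminate P² terms by subtracting sphere 1 from 2 and 3
[-0.7749 0.4835 0.1083]·P = 0.0069;  [-0.7749 -0.4835 0.3545]·P = 0.0069
Cramer: x(z) = -0.0089+0.2986z;  y(z) = 0.0000+0.2547z
into |P−centre ₁|² = l²: 1.1540z² + 0.0781z + -0.0231 = 0;  Δ = 0.1127;  z = -0.1792 or 0.1116 → z<0 root = -0.1792
x = -0.0624, y = -0.0457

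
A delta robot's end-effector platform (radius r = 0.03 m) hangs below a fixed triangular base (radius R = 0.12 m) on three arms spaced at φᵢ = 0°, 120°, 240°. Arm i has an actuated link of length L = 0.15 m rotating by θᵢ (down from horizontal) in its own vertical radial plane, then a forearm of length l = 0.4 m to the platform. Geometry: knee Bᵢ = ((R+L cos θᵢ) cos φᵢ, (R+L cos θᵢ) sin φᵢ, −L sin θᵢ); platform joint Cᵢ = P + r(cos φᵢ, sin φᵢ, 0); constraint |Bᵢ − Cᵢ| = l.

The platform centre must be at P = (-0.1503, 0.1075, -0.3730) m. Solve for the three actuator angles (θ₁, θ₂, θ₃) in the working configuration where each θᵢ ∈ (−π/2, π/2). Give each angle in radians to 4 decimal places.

arm 1 (φ=0.0°): x'=-0.1503, y'=0.1075
  A cos θ + B sin θ = C:  0.2403·cos θ + -0.3730·sin θ = -0.2364
  θ1 = atan2(B,A) + arccos(C/0.4437) = 1.1343
rotate P by −φ2: (0.1682, 0.0764, -0.3730)
  e−x'=-0.0782;  (l²−L²−(e−x')²−y'²−z²)/2L = -0.0453
  θ2 = atan2(B,A) + arccos(C/0.3811) = -0.0876
φ3=240.0° → target in arm frame (-0.0179, -0.1839)
  A cos θ + B sin θ = C:  0.1079·cos θ + -0.3730·sin θ = -0.1570
  θ3 = atan2(B,A) + arccos(C/0.3883) = 0.6980

θ₁ = 1.1343, θ₂ = -0.0876, θ₃ = 0.6980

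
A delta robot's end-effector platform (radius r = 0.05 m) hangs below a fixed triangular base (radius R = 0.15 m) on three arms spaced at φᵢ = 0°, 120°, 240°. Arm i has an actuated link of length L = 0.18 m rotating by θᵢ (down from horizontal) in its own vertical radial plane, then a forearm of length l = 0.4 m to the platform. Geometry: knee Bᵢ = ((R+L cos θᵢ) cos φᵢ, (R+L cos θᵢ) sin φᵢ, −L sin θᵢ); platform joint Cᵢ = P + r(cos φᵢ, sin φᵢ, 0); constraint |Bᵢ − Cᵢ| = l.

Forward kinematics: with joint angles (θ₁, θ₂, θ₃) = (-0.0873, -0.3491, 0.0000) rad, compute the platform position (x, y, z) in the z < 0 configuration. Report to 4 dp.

(-0.0086, 0.0315, -0.2602)

arm 1 at φ=0.0°: (R−r)+L cos θ1 = 0.2793;  centre 1 = (0.2793, 0.0000, 0.0157)
centre 2 = (0.2691·cos120.0°, 0.2691·sin120.0°, 0.0616) = (-0.1346, 0.2331, 0.0616)
φ3=240.0°: virtual centre (-0.1400, -0.2425, 0.0000), radius l
eliminate P² terms by subtracting sphere 1 from 2 and 3
[-0.8278 0.4662 0.0918]·P = -0.0020;  [-0.8386 -0.4850 -0.0314]·P = 0.0001
det = 0.7924;  x = 0.0012+0.0377z,  y = -0.0023+-0.1299z
into |P−centre ₁|² = l²: 1.0183z² + -0.0518z + -0.0824 = 0;  Δ = 0.3382;  z = -0.2602 or 0.3110 → z<0 root = -0.2602
x = -0.0086, y = 0.0315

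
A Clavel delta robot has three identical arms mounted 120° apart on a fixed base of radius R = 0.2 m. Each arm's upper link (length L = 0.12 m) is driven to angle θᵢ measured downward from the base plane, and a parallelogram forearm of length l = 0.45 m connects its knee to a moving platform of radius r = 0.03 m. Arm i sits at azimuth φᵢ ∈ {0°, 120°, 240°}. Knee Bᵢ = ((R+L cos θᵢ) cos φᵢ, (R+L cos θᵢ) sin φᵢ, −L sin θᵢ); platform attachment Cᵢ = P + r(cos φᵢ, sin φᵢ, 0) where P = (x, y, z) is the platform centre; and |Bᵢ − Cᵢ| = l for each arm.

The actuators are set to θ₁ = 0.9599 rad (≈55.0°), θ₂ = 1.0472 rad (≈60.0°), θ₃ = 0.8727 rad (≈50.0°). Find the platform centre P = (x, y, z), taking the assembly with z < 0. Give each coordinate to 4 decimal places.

(0.0001, -0.0210, -0.4792)

arm 1 at φ=0.0°: ρ1 = 0.2388;  O1 = (0.2388, 0.0000, -0.0983)
arm 2 at φ=120.0°: ρ2 = 0.2300;  O2 = (-0.1150, 0.1992, -0.1039)
O3 = (0.2471·cos240.0°, 0.2471·sin240.0°, -0.0919) = (-0.1236, -0.2140, -0.0919)
|O₂|²−|O₁|² = -0.0030;  |O₃|²−|O₁|² = 0.0028
linear system: -0.7077x+0.3984y = -0.0030−-0.0113z; -0.7248x+-0.4280y = 0.0028−0.0127z
det = 0.5916;  x = 0.0003+0.0004z,  y = -0.0071+0.0290z
sphere 1 gives Az²+Bz+C=0 with A=1.0008, B=0.1960, C=-0.1359;  B²−4AC=0.5824;  roots -0.4792, 0.2833;  negative root z = -0.4792
x = 0.0001, y = -0.0210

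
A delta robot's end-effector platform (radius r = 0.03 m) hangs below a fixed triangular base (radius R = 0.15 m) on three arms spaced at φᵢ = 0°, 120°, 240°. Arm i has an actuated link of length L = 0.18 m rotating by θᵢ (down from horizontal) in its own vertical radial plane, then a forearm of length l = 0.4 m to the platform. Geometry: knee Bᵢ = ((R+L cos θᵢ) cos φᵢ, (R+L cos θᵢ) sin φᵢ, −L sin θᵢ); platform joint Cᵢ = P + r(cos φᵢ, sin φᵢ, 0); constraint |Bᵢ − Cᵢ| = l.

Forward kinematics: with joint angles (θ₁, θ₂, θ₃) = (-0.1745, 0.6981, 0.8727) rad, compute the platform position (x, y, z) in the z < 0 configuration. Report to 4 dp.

arm 1 at φ=0.0°: ρ1 = 0.2973;  centre 1 = (0.2973, 0.0000, 0.0313)
φ2=120.0°: virtual centre (-0.1289, 0.2233, -0.1157), radius l
arm 3 at φ=240.0°: ρ3 = 0.2357;  centre 3 = (-0.1178, -0.2041, -0.1379)
eliminate P² terms by subtracting sphere 1 from 2 and 3
plane₁₂: -0.8524x+0.4467y+-0.2939z = -0.0094
Cramer: x(z) = 0.0145-0.3771z;  y(z) = 0.0066-0.0617z
quadratic in z: (1.1460)z²+(0.1499)z+(-0.0791)=0, √Δ=0.6204 → z ∈ {-0.3361, 0.2053}; z = -0.3361 (taking z<0)
x = 0.1413, y = 0.0273

(0.1413, 0.0273, -0.3361)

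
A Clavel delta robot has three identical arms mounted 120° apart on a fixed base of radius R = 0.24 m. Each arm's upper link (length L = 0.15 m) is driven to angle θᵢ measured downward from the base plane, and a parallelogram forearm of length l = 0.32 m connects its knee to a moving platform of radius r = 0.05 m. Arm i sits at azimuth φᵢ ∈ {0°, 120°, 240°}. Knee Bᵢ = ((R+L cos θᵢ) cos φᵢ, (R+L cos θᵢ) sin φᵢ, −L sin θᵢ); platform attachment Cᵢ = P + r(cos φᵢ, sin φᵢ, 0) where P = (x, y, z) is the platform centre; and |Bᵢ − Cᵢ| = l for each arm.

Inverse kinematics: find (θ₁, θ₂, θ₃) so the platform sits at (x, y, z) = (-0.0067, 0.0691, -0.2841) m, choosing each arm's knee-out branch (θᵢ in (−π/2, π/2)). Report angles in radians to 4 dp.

θ₁ = 1.0469, θ₂ = 0.6108, θ₃ = 1.3091

arm 1 (φ=0.0°): x'=-0.0067, y'=0.0691
  A cos θ + B sin θ = C:  0.1967·cos θ + -0.2841·sin θ = -0.1476
  γ=atan2(-0.2841,0.1967)=-0.9652;  ψ=arccos(-0.4271)=2.0121;  θ1=γ+ψ≈1.0469
φ2=120.0° → target in arm frame (0.0632, -0.0287)
  A cos θ + B sin θ = C:  0.1268·cos θ + -0.2841·sin θ = -0.0591
  θ2 = atan2(B,A) + arccos(C/0.3111) = 0.6108
arm 3 (φ=240.0°): x'=-0.0565, y'=-0.0404
  A=0.2465, B=-0.2841, C=(l²−L²−A²−y'²−z²)/(2L)=-0.2107
  γ=atan2(-0.2841,0.2465)=-0.8562;  ψ=arccos(-0.5601)=2.1653;  θ3=γ+ψ≈1.3091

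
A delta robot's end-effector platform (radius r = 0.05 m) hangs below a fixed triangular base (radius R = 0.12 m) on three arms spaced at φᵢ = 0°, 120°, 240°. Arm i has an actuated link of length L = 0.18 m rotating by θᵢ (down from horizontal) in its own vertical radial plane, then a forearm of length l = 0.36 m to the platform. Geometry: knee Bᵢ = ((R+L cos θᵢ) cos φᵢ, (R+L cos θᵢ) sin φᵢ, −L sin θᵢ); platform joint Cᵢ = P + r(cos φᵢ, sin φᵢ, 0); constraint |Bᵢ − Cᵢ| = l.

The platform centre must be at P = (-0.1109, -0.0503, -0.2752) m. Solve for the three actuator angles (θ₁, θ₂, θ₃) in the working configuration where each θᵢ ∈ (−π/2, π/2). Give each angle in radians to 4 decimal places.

θ₁ = 0.6981, θ₂ = 0.1745, θ₃ = -0.2622

rotate P by −φ1: (-0.1109, -0.0503, -0.2752)
  A cos θ + B sin θ = C:  0.1809·cos θ + -0.2752·sin θ = -0.0383
  √(A²+B²)=0.3293;  θ1 = -0.9893+1.6874 ≈ 0.6981
rotate P by −φ2: (0.0119, 0.1212, -0.2752)
  A cos θ + B sin θ = C:  0.0581·cos θ + -0.2752·sin θ = 0.0094
  θ2 = atan2(B,A) + arccos(C/0.2813) = 0.1745
φ3=240.0° → target in arm frame (0.0990, -0.0709)
  e−x'=-0.0290;  (l²−L²−(e−x')²−y'²−z²)/2L = 0.0433
  θ3 = atan2(B,A) + arccos(C/0.2767) = -0.2622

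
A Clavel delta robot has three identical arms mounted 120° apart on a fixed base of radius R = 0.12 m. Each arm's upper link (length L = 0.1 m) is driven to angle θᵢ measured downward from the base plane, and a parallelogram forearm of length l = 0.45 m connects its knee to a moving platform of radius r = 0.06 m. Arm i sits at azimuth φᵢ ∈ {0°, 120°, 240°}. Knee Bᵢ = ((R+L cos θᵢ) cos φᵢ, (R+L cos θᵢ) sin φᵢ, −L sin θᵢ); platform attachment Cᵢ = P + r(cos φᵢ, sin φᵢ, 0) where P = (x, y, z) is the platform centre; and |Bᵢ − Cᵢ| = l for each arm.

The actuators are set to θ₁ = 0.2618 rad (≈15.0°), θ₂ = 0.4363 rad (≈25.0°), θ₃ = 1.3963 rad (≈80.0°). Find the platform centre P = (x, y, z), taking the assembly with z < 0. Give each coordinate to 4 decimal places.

(0.1293, 0.1718, -0.4409)

arm 1 at φ=0.0°: e+L cos θ1 = 0.1566;  S1 = (0.1566, 0.0000, -0.0259)
arm 2 at φ=120.0°: e+L cos θ2 = 0.1506;  S2 = (-0.0753, 0.1305, -0.0423)
φ3=240.0°: virtual centre (-0.0387, -0.0670, -0.0985), radius l
|S₂|²−|S₁|² = -0.0007;  |S₃|²−|S₁|² = -0.0095
plane₁₂: -0.4638x+0.2609y+-0.0328z = -0.0007
Cramer: x(z) = 0.0157-0.2577z;  y(z) = 0.0252-0.3326z
quadratic in z: (1.1770)z²+(0.1076)z+(-0.1813)=0, √Δ=0.9302 → z ∈ {-0.4409, 0.3495}; z = -0.4409 (taking z<0)
x = 0.1293, y = 0.1718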